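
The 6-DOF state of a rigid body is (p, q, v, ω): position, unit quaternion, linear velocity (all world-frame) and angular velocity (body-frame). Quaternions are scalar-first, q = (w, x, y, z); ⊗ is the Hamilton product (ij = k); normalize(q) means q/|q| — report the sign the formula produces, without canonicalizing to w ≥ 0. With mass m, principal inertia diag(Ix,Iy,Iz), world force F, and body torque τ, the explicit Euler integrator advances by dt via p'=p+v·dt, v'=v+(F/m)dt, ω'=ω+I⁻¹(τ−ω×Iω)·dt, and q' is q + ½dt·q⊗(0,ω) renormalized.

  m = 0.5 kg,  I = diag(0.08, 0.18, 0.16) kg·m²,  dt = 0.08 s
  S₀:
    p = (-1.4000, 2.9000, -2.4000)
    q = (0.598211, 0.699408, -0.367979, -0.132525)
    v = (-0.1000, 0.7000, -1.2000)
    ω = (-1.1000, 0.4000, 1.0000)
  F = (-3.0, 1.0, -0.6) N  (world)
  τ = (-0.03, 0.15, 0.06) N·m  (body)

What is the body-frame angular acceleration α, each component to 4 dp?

gyro term ω×Iω = (-0.0080, 0.0880, -0.0440)
α = I⁻¹(τ − ω×Iω) = (-0.2750, 0.3444, 0.6500)

α = (-0.2750, 0.3444, 0.6500)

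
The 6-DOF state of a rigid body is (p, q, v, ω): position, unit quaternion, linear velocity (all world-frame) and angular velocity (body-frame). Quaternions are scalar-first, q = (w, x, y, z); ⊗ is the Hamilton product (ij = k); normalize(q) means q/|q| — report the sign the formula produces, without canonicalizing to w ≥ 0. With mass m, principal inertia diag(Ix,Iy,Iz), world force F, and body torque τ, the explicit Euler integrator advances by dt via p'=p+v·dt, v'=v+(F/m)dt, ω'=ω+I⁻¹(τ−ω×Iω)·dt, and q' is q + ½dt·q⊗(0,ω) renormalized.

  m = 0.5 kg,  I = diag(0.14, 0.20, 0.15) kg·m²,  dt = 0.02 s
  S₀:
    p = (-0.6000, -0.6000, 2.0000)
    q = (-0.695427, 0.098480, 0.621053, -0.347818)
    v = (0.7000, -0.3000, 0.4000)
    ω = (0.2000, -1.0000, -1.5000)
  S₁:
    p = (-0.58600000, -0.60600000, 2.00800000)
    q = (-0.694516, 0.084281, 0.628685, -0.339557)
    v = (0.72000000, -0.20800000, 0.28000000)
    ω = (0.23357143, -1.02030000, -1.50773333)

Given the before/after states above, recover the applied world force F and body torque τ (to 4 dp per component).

F = (0.5000, 2.3000, -3.0000)
τ = (0.1600, -0.2000, -0.0700)

rate change Δω = (0.03357143, -0.02030000, -0.00773333)
τ = I·(Δω/dt) + ω₀×(Iω₀) = (0.1600, -0.2000, -0.0700)
Δv = v₁−v₀ = (0.02000000, 0.09200000, -0.12000000)
F = m·Δv/dt = (0.5000, 2.3000, -3.0000)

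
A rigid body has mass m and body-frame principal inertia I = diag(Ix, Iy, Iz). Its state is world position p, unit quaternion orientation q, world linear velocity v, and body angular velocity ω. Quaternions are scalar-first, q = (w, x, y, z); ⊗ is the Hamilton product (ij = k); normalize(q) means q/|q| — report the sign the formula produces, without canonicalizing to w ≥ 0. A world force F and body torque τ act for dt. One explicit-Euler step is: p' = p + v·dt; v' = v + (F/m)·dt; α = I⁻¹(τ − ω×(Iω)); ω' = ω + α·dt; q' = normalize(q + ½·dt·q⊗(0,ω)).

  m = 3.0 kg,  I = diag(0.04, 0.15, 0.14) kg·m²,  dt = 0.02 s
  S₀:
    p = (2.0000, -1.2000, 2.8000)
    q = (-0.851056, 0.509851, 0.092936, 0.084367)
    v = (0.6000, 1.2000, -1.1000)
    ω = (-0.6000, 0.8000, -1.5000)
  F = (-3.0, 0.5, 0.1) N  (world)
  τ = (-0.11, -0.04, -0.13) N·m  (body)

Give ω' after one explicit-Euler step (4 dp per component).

gyro term ω×Iω = (0.0120, -0.0900, -0.0528)
α = I⁻¹(τ − ω×Iω) = (-3.0500, 0.3333, -0.5514)
ω + α·dt = (-0.6610, 0.8067, -1.5110)

ω' = (-0.6610, 0.8067, -1.5110)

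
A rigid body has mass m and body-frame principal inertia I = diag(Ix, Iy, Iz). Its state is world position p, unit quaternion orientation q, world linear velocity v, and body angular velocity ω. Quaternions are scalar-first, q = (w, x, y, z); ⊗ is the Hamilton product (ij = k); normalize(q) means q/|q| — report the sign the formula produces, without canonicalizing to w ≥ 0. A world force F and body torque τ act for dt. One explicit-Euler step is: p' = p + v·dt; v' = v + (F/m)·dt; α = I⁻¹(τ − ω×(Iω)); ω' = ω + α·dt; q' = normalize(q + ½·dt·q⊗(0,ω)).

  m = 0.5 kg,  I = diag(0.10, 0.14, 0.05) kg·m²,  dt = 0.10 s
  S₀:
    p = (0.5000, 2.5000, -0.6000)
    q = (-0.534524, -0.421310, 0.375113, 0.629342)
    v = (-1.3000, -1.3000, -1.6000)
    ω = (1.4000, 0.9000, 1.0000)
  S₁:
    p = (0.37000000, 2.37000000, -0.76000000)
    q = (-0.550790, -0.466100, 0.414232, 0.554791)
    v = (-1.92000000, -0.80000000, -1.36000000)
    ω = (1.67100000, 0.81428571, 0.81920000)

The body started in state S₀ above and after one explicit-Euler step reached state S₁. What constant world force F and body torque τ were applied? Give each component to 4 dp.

v₁ − v₀ = (-0.62000000, 0.50000000, 0.24000000)
applied force F = (-3.1000, 2.5000, 1.2000)
Δω = ω₁−ω₀ = (0.27100000, -0.08571429, -0.18080000)
I·α + gyro = (0.1900, -0.0500, -0.0400)

F = (-3.1000, 2.5000, 1.2000)
τ = (0.1900, -0.0500, -0.0400)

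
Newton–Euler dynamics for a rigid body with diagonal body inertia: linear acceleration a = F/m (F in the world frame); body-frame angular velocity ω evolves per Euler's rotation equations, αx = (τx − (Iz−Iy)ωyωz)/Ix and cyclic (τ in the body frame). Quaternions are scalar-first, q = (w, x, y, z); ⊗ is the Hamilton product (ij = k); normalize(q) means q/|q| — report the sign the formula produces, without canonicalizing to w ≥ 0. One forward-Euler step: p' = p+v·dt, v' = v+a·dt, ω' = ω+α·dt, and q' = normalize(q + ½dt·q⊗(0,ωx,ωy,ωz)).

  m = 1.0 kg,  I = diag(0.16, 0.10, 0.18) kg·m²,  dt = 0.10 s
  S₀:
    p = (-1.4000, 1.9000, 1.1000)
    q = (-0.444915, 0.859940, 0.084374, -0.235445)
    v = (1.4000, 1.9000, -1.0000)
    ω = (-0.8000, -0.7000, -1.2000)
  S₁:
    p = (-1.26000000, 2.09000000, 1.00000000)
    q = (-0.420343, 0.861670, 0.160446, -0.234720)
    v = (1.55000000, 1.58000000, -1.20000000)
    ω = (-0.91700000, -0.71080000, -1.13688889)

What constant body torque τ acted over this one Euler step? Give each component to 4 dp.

τ = (-0.1200, -0.0300, 0.0800)

Δω = ω₁−ω₀ = (-0.11700000, -0.01080000, 0.06311111)
ω₀×(Iω₀) = (0.0672, -0.0192, -0.0336)
τ = I·(Δω/dt) + ω₀×(Iω₀) = (-0.1200, -0.0300, 0.0800)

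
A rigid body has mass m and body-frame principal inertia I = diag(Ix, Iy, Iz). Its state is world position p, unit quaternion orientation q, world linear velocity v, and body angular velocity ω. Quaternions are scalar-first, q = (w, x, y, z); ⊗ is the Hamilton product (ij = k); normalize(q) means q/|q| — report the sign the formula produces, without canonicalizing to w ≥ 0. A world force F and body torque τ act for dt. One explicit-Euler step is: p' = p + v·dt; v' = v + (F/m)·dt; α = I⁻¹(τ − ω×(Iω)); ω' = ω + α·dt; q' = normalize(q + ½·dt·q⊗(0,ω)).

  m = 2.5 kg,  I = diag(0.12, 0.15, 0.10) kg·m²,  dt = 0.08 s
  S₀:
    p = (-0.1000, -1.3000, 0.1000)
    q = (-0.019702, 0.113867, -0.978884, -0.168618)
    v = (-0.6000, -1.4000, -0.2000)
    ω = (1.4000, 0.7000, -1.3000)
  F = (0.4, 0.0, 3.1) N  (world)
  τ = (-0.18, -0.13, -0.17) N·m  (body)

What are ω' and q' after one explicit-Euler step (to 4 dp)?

ω' = (1.2497, 0.6501, -1.4595)
q' = (-0.0074, 0.1678, -0.9797, -0.1092)

precession coupling ω×(Iω) = (0.0455, -0.0364, 0.0294)
(τ − ω×Iω)/I = (-1.8792, -0.6240, -1.9940)
new body rate ω' = (1.2497, 0.6501, -1.4595)
q⊗(0,ω) = (0.3066016, 1.3629990, -0.1018295, 1.4757571)
updated quaternion q' = (-0.0074, 0.1678, -0.9797, -0.1092)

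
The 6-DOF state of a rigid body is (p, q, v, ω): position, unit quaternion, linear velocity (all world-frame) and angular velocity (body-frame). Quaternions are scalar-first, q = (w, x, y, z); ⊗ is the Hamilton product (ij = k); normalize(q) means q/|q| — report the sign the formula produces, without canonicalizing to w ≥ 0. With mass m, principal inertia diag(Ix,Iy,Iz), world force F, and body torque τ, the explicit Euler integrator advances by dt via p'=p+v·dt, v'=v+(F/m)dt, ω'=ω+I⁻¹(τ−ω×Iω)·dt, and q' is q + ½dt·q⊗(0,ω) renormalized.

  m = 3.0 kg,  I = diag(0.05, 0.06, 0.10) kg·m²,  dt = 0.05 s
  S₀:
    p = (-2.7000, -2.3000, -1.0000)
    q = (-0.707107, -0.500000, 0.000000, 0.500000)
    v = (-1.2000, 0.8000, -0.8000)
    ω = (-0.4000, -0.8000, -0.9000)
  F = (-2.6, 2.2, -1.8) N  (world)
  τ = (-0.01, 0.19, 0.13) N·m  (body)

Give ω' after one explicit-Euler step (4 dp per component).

ω' = (-0.4388, -0.6267, -0.8366)

gyro term ω×Iω = (0.0288, -0.0180, 0.0032)
angular accel α = (-0.7760, 3.4667, 1.2680)
new body rate ω' = (-0.4388, -0.6267, -0.8366)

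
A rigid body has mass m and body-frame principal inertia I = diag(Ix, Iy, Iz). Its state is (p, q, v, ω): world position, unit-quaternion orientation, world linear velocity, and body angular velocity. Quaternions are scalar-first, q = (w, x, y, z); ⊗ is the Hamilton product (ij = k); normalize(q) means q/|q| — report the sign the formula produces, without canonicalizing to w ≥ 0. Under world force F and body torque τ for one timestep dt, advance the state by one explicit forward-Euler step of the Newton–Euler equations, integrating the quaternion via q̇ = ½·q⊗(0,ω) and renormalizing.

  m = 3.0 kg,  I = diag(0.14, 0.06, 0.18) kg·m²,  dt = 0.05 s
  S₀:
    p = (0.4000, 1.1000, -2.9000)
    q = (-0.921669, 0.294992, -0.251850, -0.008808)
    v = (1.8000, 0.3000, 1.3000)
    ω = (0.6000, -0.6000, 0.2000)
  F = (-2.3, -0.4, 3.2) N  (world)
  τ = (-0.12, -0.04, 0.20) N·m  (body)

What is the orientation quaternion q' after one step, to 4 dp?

q' = (-0.9296, 0.2797, -0.2396, -0.0141)

q⊗(0,ω) = (-0.3263436, -0.6086562, 0.4887182, -0.2102190)
q' = normalize(q + ½dt·q⊗(0,ω)) = (-0.9296, 0.2797, -0.2396, -0.0141)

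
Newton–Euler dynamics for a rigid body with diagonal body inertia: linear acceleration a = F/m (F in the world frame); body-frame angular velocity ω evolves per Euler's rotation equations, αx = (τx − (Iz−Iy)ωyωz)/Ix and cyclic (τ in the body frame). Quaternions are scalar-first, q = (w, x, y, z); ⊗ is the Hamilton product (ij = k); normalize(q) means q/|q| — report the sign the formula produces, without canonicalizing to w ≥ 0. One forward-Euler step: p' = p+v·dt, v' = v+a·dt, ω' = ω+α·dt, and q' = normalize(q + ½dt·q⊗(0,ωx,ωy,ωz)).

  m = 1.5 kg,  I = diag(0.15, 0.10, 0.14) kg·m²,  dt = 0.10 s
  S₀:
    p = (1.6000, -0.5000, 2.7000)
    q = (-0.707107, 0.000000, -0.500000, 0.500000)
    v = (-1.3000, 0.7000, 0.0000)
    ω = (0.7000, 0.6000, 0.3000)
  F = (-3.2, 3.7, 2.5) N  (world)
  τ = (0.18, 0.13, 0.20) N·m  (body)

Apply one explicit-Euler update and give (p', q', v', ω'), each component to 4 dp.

gyro term ω×Iω = (0.0072, 0.0021, -0.0210)
α = I⁻¹(τ − ω×Iω) = (1.1520, 1.2790, 1.5786)
new body rate ω' = (0.8152, 0.7279, 0.4579)
Hamilton product q⊗(0,ω) = (0.1500000, -0.9449749, -0.0742642, 0.1378679)
q + ½dt·q⊗(0,ω), renormalized = (-0.6988, -0.0472, -0.5031, 0.5063)
a = (-2.1333, 2.4667, 1.6667)
p' = p + v·dt = (1.4700, -0.4300, 2.7000)
v' = v + a·dt = (-1.5133, 0.9467, 0.1667)

p' = (1.4700, -0.4300, 2.7000)
q' = (-0.6988, -0.0472, -0.5031, 0.5063)
v' = (-1.5133, 0.9467, 0.1667)
ω' = (0.8152, 0.7279, 0.4579)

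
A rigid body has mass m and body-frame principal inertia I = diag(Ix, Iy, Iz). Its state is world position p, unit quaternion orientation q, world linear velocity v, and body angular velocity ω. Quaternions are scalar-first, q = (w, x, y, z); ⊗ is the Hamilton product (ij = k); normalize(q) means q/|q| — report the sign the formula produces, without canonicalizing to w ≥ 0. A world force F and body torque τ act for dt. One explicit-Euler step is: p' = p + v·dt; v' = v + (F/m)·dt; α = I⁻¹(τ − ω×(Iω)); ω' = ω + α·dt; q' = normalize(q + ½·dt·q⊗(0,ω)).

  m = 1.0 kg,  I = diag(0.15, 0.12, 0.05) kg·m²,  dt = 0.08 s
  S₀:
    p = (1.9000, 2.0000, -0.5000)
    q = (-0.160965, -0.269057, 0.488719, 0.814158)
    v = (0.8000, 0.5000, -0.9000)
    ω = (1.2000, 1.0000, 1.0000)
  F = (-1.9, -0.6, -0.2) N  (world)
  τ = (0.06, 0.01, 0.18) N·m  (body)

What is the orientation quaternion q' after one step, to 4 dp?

q' = (-0.1996, -0.2890, 0.5307, 0.7714)

2q̇ = q⊗(0,ω) = (-0.9800086, -0.5185970, 1.0850816, -1.0164848)
q' = normalize(q + ½dt·q⊗(0,ω)) = (-0.1996, -0.2890, 0.5307, 0.7714)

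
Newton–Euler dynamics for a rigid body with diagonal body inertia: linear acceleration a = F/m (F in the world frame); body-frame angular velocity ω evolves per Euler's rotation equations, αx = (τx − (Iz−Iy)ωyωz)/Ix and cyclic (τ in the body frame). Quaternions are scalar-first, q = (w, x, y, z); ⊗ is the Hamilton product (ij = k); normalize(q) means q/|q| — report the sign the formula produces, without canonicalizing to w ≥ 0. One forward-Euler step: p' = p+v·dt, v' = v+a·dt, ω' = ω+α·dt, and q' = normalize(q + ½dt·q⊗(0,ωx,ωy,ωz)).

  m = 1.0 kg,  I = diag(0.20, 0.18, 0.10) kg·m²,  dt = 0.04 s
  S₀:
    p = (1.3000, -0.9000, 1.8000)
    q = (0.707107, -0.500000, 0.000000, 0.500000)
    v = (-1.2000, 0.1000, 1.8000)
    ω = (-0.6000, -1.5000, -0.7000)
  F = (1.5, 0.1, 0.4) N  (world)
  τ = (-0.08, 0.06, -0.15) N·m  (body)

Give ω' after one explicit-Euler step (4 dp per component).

angular accel α = (0.0200, 0.1000, -1.3200)
new body rate ω' = (-0.5992, -1.4960, -0.7528)

ω' = (-0.5992, -1.4960, -0.7528)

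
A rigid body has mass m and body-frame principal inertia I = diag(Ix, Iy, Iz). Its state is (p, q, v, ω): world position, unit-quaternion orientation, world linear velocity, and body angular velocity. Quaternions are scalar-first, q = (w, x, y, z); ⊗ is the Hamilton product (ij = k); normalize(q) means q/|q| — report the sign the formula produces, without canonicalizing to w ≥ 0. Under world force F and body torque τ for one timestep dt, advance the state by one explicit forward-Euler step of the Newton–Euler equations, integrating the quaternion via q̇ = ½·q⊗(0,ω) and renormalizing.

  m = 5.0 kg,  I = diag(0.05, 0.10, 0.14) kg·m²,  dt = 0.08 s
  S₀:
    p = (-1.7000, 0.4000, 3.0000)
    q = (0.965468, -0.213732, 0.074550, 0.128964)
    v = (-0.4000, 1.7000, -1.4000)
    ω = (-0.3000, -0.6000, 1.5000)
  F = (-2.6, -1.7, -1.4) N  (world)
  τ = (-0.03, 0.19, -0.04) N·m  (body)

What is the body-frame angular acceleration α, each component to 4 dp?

α = (0.1200, 1.4950, -0.3500)

ω×(Iω) gyroscopic = (-0.0360, 0.0405, 0.0090)
(τ − ω×Iω)/I = (0.1200, 1.4950, -0.3500)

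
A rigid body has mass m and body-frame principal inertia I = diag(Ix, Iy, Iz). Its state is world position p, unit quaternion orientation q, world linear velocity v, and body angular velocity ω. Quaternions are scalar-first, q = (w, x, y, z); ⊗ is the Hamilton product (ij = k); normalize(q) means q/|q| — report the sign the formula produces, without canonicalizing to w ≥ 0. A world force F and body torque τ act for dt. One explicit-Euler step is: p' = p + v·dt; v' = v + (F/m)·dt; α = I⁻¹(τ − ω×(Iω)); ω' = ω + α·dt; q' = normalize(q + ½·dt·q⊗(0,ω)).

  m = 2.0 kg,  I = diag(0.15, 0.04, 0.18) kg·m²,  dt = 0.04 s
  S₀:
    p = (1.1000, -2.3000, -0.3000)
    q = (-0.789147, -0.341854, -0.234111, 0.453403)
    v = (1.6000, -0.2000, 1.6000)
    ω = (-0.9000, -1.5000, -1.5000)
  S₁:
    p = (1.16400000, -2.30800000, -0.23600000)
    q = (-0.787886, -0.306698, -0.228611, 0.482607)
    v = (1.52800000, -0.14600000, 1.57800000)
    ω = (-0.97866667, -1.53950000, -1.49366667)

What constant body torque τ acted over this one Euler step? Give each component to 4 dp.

rate change Δω = (-0.07866667, -0.03950000, 0.00633333)
gyro term ω₀×Iω₀ = (0.3150, -0.0405, -0.1485)
I·α + gyro = (0.0200, -0.0800, -0.1200)

τ = (0.0200, -0.0800, -0.1200)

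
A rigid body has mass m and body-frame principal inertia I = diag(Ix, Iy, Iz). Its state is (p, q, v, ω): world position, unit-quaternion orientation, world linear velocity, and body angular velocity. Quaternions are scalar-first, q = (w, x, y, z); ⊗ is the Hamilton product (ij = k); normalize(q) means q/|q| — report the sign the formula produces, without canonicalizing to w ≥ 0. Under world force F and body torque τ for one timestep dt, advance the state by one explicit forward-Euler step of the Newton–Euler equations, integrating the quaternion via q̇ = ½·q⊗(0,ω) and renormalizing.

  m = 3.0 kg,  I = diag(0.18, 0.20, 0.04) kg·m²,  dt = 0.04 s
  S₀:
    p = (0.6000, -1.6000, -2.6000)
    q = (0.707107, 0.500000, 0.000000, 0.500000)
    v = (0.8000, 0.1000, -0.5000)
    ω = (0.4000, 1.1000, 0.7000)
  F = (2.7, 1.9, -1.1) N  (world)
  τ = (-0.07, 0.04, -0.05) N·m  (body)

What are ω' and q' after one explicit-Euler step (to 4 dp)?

gyro term ω×Iω = (-0.1232, 0.0392, 0.0088)
(τ − ω×Iω)/I = (0.2956, 0.0040, -1.4700)
ω' = ω + α·dt = (0.4118, 1.1002, 0.6412)
2q̇ = q⊗(0,ω) = (-0.5500000, -0.2671572, 0.6278177, 1.0449749)
updated quaternion q' = (0.6958, 0.4945, 0.0126, 0.5207)

ω' = (0.4118, 1.1002, 0.6412)
q' = (0.6958, 0.4945, 0.0126, 0.5207)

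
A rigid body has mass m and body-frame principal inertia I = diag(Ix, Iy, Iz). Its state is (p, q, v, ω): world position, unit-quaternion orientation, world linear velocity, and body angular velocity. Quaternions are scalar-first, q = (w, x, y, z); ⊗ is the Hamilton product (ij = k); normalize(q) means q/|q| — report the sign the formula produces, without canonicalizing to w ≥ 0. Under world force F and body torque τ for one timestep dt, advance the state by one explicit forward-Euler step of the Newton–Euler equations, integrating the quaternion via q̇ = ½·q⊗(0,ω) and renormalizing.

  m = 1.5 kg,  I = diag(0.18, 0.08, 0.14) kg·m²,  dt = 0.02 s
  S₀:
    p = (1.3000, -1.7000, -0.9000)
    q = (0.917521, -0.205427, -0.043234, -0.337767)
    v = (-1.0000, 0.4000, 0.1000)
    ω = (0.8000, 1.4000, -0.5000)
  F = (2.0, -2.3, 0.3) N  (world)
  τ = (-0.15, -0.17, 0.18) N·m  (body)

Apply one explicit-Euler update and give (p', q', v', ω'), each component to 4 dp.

p' = (1.2800, -1.6920, -0.8980)
q' = (0.9179, -0.1931, -0.0341, -0.3448)
v' = (-0.9733, 0.3693, 0.1040)
ω' = (0.7880, 1.3615, -0.4583)

p' = p + v·dt = (1.2800, -1.6920, -0.8980)
new velocity v' = (-0.9733, 0.3693, 0.1040)
ω×(Iω) gyroscopic = (-0.0420, -0.0160, -0.1120)
α = I⁻¹(τ − ω×Iω) = (-0.6000, -1.9250, 2.0857)
ω' = ω + α·dt = (0.7880, 1.3615, -0.4583)
2q̇ = q⊗(0,ω) = (0.0559857, 1.2285076, 0.9116023, -0.7117711)
q + ½dt·q⊗(0,ω), renormalized = (0.9179, -0.1931, -0.0341, -0.3448)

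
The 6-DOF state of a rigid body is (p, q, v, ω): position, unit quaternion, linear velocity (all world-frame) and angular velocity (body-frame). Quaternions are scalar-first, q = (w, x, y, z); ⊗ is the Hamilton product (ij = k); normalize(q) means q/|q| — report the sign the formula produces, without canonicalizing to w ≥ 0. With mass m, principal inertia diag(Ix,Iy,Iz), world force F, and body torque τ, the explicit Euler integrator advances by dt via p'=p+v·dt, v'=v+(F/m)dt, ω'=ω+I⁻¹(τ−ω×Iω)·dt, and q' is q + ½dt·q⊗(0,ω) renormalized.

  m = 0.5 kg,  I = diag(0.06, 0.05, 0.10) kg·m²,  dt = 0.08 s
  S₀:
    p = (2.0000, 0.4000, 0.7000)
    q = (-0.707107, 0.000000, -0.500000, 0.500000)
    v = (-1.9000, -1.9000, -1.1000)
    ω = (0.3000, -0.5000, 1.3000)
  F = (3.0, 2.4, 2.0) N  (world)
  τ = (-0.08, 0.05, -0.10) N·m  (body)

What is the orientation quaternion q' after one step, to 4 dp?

q' = (-0.7419, -0.0244, -0.4791, 0.4685)

q⊗(0,ω) = (-0.9000000, -0.6121321, 0.5035535, -0.7692391)
q + ½dt·q⊗(0,ω), renormalized = (-0.7419, -0.0244, -0.4791, 0.4685)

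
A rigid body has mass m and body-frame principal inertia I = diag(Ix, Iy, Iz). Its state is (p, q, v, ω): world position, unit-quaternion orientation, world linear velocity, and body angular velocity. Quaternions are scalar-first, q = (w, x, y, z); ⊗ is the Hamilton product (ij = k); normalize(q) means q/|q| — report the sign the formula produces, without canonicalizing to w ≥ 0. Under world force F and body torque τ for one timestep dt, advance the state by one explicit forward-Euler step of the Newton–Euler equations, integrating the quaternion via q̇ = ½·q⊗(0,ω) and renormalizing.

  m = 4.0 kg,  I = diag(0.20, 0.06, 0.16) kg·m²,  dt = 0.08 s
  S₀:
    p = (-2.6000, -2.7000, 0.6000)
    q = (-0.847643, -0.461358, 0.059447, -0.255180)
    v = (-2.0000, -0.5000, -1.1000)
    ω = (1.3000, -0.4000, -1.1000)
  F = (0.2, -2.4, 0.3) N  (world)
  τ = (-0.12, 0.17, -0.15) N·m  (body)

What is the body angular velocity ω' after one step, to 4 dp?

gyro term ω×Iω = (0.0440, -0.0572, 0.0728)
angular accel α = (-0.8200, 3.7867, -1.3925)
ω' = ω + α·dt = (1.2344, -0.0971, -1.2114)

ω' = (1.2344, -0.0971, -1.2114)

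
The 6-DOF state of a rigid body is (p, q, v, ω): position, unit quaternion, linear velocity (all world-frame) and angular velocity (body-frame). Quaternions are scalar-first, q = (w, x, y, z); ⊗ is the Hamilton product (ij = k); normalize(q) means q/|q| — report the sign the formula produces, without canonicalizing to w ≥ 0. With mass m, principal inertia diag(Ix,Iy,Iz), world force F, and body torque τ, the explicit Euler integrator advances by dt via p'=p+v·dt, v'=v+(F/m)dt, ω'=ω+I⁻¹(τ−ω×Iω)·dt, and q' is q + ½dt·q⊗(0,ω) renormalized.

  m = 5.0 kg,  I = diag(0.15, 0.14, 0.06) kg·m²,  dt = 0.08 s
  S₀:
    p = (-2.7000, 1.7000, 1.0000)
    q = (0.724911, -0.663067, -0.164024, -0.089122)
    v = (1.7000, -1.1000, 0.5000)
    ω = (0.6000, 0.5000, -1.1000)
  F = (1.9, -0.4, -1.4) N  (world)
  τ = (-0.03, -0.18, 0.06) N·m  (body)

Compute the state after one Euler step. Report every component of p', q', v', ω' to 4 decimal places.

p' = (-2.5640, 1.6120, 1.0400)
q' = (0.7391, -0.6357, -0.1806, -0.1302)
v' = (1.7304, -1.1064, 0.4776)
ω' = (0.5605, 0.4311, -1.0160)

ω×(Iω) gyroscopic = (0.0440, -0.0594, -0.0030)
(τ − ω×Iω)/I = (-0.4933, -0.8614, 1.0500)
new body rate ω' = (0.5605, 0.4311, -1.0160)
2q̇ = q⊗(0,ω) = (0.3818180, 0.6599340, -0.4203914, -1.0305212)
q + ½dt·q⊗(0,ω), renormalized = (0.7391, -0.6357, -0.1806, -0.1302)
a = F/m = (0.3800, -0.0800, -0.2800)
new position p' = (-2.5640, 1.6120, 1.0400)
new velocity v' = (1.7304, -1.1064, 0.4776)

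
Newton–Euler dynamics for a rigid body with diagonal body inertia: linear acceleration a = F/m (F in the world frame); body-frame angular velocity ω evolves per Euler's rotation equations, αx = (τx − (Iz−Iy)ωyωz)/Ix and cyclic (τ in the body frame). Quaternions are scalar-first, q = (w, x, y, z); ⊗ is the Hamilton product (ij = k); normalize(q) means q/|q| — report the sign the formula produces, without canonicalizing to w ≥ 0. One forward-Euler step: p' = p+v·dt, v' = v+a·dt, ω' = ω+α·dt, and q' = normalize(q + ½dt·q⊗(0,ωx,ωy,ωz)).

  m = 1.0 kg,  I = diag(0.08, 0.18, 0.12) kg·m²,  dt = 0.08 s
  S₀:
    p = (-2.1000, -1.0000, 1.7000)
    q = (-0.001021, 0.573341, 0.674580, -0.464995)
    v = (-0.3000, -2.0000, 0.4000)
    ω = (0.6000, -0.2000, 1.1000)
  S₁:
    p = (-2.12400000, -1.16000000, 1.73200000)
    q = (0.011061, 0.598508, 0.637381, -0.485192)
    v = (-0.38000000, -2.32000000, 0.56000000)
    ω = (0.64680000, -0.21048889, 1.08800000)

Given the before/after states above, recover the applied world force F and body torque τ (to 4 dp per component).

ω₁ − ω₀ = (0.04680000, -0.01048889, -0.01200000)
I·α + gyro = (0.0600, -0.0500, -0.0300)
v₁ − v₀ = (-0.08000000, -0.32000000, 0.16000000)
F = m·Δv/dt = (-1.0000, -4.0000, 2.0000)

F = (-1.0000, -4.0000, 2.0000)
τ = (0.0600, -0.0500, -0.0300)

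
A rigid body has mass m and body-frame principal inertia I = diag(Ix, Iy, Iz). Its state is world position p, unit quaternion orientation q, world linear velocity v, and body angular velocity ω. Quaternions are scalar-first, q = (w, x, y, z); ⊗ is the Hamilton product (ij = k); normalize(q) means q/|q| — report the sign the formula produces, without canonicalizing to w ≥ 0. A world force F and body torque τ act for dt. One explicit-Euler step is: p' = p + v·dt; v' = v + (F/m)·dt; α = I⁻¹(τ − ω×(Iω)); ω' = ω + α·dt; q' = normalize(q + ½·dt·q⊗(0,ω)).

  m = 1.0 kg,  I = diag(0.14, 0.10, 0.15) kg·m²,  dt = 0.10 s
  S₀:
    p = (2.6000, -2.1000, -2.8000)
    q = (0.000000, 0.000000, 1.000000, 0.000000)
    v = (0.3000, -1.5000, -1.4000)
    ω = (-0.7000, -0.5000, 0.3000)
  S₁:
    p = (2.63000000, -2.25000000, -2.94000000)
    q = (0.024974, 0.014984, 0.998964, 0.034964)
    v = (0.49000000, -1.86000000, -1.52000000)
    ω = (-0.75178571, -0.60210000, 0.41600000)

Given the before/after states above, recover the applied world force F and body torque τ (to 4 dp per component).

F = (1.9000, -3.6000, -1.2000)
τ = (-0.0800, -0.1000, 0.1600)

velocity change Δv = (0.19000000, -0.36000000, -0.12000000)
m·(v₁−v₀)/dt = (1.9000, -3.6000, -1.2000)
Δω = ω₁−ω₀ = (-0.05178571, -0.10210000, 0.11600000)
gyro term ω₀×Iω₀ = (-0.0075, 0.0021, -0.0140)
τ = I·(Δω/dt) + ω₀×(Iω₀) = (-0.0800, -0.1000, 0.1600)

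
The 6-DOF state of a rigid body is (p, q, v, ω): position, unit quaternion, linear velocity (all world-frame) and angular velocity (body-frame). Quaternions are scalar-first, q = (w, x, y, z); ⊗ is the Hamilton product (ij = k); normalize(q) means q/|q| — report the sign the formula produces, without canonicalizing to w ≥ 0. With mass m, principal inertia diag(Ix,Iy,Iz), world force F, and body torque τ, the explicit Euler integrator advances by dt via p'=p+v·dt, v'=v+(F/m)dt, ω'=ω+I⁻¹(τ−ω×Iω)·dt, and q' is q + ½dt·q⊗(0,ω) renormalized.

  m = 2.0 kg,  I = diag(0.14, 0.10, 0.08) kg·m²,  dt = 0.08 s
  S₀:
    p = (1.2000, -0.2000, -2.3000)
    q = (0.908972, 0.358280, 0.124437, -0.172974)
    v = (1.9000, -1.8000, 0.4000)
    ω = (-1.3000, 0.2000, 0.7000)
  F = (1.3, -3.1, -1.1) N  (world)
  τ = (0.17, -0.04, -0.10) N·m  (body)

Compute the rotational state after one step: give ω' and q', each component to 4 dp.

ω' = (-1.2013, 0.2117, 0.5896)
q' = (0.9298, 0.3153, 0.1304, -0.1379)

precession coupling ω×(Iω) = (-0.0028, -0.0546, 0.0104)
(τ − ω×Iω)/I = (1.2343, 0.1460, -1.3800)
ω' = ω + α·dt = (-1.2013, 0.2117, 0.5896)
2q̇ = q⊗(0,ω) = (0.5619584, -1.0599629, 0.1558646, 0.8697045)
q' = normalize(q + ½dt·q⊗(0,ω)) = (0.9298, 0.3153, 0.1304, -0.1379)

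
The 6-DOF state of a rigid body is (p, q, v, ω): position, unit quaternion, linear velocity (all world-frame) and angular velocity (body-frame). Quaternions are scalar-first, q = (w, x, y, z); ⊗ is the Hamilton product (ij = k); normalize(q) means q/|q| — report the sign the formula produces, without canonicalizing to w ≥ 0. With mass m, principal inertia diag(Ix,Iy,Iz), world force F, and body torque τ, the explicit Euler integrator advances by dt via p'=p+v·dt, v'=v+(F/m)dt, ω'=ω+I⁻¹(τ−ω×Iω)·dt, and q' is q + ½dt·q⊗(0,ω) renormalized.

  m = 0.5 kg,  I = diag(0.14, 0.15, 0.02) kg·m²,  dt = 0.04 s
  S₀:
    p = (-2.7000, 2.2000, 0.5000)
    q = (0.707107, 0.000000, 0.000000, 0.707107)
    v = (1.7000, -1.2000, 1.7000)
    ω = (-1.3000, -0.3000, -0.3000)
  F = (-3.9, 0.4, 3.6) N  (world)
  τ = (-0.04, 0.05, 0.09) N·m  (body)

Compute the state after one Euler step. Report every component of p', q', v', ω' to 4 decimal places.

a = (-7.8000, 0.8000, 7.2000)
p + v·dt = (-2.6320, 2.1520, 0.5680)
v' = v + a·dt = (1.3880, -1.1680, 1.9880)
angular accel α = (-0.2021, 0.0213, 4.3050)
ω' = ω + α·dt = (-1.3081, -0.2991, -0.1278)
Hamilton product q⊗(0,ω) = (0.2121321, -0.7071070, -1.1313712, -0.2121321)
q + ½dt·q⊗(0,ω), renormalized = (0.7111, -0.0141, -0.0226, 0.7026)

p' = (-2.6320, 2.1520, 0.5680)
q' = (0.7111, -0.0141, -0.0226, 0.7026)
v' = (1.3880, -1.1680, 1.9880)
ω' = (-1.3081, -0.2991, -0.1278)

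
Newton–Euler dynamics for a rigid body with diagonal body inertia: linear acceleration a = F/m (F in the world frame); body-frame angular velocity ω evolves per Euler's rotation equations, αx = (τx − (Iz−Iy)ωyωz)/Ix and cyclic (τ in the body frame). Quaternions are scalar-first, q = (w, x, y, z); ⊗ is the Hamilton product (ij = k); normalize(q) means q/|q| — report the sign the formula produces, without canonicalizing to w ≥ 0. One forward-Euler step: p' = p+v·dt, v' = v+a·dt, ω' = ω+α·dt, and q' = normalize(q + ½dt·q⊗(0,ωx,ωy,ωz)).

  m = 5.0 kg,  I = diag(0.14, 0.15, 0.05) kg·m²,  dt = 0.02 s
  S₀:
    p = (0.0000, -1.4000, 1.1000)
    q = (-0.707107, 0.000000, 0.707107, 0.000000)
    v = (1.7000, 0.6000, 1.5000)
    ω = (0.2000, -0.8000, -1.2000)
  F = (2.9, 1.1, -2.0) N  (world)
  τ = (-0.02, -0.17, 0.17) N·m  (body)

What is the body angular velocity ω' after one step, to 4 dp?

ω' = (0.2109, -0.8198, -1.1314)

gyro term ω×Iω = (-0.0960, -0.0216, -0.0016)
(τ − ω×Iω)/I = (0.5429, -0.9893, 3.4320)
new body rate ω' = (0.2109, -0.8198, -1.1314)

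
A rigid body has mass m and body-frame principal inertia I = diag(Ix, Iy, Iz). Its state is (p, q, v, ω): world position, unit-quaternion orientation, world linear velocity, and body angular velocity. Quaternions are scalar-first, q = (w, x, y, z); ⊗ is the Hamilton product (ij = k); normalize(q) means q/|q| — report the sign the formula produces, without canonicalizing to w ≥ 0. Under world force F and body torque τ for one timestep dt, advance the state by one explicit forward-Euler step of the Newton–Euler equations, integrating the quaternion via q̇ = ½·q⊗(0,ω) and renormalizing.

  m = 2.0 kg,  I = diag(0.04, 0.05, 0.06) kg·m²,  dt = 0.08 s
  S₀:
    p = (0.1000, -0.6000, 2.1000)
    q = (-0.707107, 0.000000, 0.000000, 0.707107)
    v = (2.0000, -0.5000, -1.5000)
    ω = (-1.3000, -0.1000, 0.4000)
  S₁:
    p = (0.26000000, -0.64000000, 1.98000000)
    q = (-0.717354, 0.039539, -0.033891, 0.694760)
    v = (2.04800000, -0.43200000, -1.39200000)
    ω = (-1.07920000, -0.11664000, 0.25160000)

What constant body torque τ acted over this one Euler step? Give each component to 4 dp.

τ = (0.1100, 0.0000, -0.1100)

Δω = ω₁−ω₀ = (0.22080000, -0.01664000, -0.14840000)
I·α + gyro = (0.1100, 0.0000, -0.1100)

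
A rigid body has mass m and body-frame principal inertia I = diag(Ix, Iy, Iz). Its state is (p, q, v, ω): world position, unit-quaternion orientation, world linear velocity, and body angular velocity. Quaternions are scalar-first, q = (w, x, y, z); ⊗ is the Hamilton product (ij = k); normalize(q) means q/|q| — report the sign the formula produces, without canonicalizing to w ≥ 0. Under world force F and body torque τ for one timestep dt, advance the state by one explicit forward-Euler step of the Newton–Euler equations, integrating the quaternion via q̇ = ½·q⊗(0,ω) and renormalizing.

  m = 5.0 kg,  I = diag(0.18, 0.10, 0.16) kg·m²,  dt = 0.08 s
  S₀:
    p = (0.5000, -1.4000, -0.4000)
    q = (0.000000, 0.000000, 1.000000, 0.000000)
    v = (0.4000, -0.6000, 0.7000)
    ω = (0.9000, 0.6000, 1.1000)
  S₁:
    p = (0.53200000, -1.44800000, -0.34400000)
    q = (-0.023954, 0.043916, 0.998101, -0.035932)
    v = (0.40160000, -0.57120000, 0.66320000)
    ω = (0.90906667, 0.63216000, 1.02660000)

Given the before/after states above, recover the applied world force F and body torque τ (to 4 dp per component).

F = (0.1000, 1.8000, -2.3000)
τ = (0.0600, 0.0600, -0.1900)

velocity change Δv = (0.00160000, 0.02880000, -0.03680000)
m·(v₁−v₀)/dt = (0.1000, 1.8000, -2.3000)
ω₁ − ω₀ = (0.00906667, 0.03216000, -0.07340000)
τ = I·(Δω/dt) + ω₀×(Iω₀) = (0.0600, 0.0600, -0.1900)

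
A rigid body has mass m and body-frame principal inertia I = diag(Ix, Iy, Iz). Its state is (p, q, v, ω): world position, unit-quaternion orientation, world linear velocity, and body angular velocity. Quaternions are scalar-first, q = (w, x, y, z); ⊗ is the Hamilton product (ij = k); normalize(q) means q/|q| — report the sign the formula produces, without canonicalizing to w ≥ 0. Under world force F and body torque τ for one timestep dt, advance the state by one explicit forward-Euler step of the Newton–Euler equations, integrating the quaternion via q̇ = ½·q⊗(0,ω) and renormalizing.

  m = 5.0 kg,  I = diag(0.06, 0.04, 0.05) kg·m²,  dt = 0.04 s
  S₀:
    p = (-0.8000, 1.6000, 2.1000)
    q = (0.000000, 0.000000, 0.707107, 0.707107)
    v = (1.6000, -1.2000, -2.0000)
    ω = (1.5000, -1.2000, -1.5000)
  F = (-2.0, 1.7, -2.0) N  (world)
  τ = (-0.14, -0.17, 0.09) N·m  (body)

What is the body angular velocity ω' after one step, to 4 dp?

(τ − ω×Iω)/I = (-2.6333, -3.6875, 1.0800)
ω + α·dt = (1.3947, -1.3475, -1.4568)

ω' = (1.3947, -1.3475, -1.4568)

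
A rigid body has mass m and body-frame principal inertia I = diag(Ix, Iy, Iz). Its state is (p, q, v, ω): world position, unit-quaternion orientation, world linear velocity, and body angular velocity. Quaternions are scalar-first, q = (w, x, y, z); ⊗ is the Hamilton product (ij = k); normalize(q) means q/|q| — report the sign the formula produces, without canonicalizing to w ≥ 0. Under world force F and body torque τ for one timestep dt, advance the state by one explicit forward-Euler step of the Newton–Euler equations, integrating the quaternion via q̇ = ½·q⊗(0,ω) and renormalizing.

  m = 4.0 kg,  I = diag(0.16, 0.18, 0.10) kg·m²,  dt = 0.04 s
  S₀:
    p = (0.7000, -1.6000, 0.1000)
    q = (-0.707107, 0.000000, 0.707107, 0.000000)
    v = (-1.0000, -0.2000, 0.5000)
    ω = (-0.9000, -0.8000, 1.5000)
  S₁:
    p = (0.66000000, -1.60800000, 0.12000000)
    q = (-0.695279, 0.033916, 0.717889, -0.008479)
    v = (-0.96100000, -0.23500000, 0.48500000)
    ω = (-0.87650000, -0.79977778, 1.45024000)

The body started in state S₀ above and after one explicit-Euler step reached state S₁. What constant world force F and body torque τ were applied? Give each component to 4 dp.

Δv = v₁−v₀ = (0.03900000, -0.03500000, -0.01500000)
F = m·Δv/dt = (3.9000, -3.5000, -1.5000)
Δω = ω₁−ω₀ = (0.02350000, 0.00022222, -0.04976000)
ω₀×(Iω₀) = (0.0960, -0.0810, 0.0144)
τ = I·(Δω/dt) + ω₀×(Iω₀) = (0.1900, -0.0800, -0.1100)

F = (3.9000, -3.5000, -1.5000)
τ = (0.1900, -0.0800, -0.1100)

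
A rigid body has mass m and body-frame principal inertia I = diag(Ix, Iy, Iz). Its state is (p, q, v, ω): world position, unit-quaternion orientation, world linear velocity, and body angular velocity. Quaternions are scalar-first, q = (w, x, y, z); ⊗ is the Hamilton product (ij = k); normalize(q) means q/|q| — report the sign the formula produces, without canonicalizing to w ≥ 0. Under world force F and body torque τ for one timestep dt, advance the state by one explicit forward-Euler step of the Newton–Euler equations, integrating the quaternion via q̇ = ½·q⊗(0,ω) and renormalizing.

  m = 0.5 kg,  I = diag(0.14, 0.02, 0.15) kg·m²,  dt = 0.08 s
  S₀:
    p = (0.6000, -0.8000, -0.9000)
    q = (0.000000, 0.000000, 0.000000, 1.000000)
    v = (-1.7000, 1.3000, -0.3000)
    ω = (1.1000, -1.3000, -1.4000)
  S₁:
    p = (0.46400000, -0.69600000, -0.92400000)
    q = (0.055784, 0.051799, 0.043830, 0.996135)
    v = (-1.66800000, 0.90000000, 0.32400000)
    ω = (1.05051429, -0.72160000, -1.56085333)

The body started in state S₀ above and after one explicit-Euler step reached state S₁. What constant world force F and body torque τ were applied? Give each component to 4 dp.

Δv = v₁−v₀ = (0.03200000, -0.40000000, 0.62400000)
F = m·Δv/dt = (0.2000, -2.5000, 3.9000)
ω₁ − ω₀ = (-0.04948571, 0.57840000, -0.16085333)
gyro term ω₀×Iω₀ = (0.2366, 0.0154, 0.1716)
applied torque τ = (0.1500, 0.1600, -0.1300)

F = (0.2000, -2.5000, 3.9000)
τ = (0.1500, 0.1600, -0.1300)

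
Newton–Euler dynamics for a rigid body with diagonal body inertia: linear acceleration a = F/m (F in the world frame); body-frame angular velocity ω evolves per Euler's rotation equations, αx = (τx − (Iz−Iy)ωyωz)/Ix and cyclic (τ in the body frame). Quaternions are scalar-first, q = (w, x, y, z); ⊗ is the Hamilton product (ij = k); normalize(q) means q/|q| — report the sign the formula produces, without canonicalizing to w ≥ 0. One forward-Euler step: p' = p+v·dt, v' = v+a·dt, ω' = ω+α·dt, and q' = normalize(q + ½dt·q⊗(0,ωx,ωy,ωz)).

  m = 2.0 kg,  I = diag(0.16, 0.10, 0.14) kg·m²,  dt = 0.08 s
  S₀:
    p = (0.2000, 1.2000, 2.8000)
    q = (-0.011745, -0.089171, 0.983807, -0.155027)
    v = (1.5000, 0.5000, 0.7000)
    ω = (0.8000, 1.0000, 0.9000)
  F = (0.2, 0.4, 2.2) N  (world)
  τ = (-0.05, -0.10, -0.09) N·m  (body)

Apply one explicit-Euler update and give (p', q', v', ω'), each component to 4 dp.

a = (0.1000, 0.2000, 1.1000)
p + v·dt = (0.3200, 1.2400, 2.8560)
v + (F/m)dt = (1.5080, 0.5160, 0.7880)
ω×(Iω) gyroscopic = (0.0360, 0.0144, -0.0480)
(τ − ω×Iω)/I = (-0.5375, -1.1440, -0.3000)
ω + α·dt = (0.7570, 0.9085, 0.8760)
Hamilton product q⊗(0,ω) = (-0.7729459, 1.0310573, -0.0555127, -0.8867871)
q' = normalize(q + ½dt·q⊗(0,ω)) = (-0.0426, -0.0478, 0.9797, -0.1901)

p' = (0.3200, 1.2400, 2.8560)
q' = (-0.0426, -0.0478, 0.9797, -0.1901)
v' = (1.5080, 0.5160, 0.7880)
ω' = (0.7570, 0.9085, 0.8760)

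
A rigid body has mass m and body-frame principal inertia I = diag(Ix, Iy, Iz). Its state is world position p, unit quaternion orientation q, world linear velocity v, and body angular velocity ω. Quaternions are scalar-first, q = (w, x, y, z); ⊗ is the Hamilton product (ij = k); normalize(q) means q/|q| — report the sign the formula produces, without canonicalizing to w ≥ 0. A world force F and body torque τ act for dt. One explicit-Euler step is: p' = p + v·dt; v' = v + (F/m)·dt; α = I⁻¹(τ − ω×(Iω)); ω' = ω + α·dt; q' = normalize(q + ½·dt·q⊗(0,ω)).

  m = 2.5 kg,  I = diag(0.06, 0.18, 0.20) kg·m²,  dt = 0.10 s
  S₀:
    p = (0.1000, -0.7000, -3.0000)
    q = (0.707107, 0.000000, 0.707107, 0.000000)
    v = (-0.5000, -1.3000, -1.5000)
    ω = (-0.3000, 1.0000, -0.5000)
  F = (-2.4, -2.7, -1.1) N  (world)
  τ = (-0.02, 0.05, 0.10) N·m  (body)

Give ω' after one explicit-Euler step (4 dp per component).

gyro term ω×Iω = (-0.0100, -0.0210, -0.0360)
(τ − ω×Iω)/I = (-0.1667, 0.3944, 0.6800)
ω + α·dt = (-0.3167, 1.0394, -0.4320)

ω' = (-0.3167, 1.0394, -0.4320)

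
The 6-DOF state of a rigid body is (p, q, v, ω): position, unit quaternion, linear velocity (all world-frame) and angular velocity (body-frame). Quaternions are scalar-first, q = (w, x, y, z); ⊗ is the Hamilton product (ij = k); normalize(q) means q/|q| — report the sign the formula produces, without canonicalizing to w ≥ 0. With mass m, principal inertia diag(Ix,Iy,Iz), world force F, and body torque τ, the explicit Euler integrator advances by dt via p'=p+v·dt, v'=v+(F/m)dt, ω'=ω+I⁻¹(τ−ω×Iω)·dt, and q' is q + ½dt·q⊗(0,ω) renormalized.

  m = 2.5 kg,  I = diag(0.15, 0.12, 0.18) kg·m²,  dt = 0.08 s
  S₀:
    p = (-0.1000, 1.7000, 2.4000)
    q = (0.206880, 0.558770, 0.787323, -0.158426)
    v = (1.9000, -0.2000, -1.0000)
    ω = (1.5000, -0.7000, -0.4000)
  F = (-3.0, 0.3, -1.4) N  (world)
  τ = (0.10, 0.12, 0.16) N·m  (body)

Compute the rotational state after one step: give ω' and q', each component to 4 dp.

(τ − ω×Iω)/I = (0.5547, 0.8500, 0.7139)
new body rate ω' = (1.5444, -0.6320, -0.3429)
q⊗(0,ω) = (-0.3503993, -0.1155074, -0.1589470, -1.6548755)
updated quaternion q' = (0.1924, 0.5529, 0.7792, -0.2241)

ω' = (1.5444, -0.6320, -0.3429)
q' = (0.1924, 0.5529, 0.7792, -0.2241)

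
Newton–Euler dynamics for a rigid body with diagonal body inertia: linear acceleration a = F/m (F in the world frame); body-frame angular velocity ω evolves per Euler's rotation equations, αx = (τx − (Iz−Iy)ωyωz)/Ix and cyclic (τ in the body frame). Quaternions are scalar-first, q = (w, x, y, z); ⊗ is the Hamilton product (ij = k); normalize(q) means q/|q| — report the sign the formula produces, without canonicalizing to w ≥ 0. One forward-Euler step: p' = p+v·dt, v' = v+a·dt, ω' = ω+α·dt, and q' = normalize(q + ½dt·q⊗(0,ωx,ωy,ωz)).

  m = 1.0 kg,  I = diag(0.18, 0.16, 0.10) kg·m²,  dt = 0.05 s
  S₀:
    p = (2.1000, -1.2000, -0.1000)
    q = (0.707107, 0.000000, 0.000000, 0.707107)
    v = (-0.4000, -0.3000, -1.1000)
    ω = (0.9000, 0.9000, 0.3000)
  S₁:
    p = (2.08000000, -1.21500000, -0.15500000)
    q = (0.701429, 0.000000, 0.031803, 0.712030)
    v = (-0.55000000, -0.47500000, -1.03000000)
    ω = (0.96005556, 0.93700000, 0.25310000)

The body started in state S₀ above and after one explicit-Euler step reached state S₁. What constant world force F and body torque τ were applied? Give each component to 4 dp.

velocity change Δv = (-0.15000000, -0.17500000, 0.07000000)
m·(v₁−v₀)/dt = (-3.0000, -3.5000, 1.4000)
ω₁ − ω₀ = (0.06005556, 0.03700000, -0.04690000)
gyro term ω₀×Iω₀ = (-0.0162, 0.0216, -0.0162)
τ = I·(Δω/dt) + ω₀×(Iω₀) = (0.2000, 0.1400, -0.1100)

F = (-3.0000, -3.5000, 1.4000)
τ = (0.2000, 0.1400, -0.1100)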